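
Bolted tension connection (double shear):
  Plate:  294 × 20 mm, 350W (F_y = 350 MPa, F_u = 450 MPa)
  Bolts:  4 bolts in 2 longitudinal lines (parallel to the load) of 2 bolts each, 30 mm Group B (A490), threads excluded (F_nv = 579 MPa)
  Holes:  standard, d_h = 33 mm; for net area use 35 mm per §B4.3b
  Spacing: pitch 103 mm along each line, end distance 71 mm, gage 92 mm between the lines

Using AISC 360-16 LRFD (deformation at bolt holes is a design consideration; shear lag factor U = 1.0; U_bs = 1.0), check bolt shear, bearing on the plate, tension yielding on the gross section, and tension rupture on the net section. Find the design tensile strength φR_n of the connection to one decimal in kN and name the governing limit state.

1512.0 kN (net-section rupture governs)

Bolt shear: A_b = π(30)²/4 = 706.86 mm². φR_n = 0.75 × 579 × 706.86 × 4 × 2 = 2455.6 kN.
Bearing (20 mm plate, F_u = 450 MPa): end bolts L_c = 71 − 33/2 = 54.5, R_n = min(1.2×54.5×20×450, 2.4×30×20×450) = 588.6 kN/bolt; interior L_c = 103 − 33 = 70, R_n = 648 kN/bolt. φR_n = 0.75 × (2×588.6 + 2×648) = 1854.9 kN.
Tension yield (gross): A_g = 294×20 = 5880 mm². φR_n = 0.90 × 350 × 5880 = 1852.2 kN.
Tension rupture (net): A_n = (294 − 2×35)×20 = 4480 mm² (U = 1.0, A_e = A_n). φR_n = 0.75 × 450 × 4480 = 1512.0 kN.
Governing: min(2455.6, 1854.9, 1852.2, 1512.0) = 1512.0 kN → net-section rupture.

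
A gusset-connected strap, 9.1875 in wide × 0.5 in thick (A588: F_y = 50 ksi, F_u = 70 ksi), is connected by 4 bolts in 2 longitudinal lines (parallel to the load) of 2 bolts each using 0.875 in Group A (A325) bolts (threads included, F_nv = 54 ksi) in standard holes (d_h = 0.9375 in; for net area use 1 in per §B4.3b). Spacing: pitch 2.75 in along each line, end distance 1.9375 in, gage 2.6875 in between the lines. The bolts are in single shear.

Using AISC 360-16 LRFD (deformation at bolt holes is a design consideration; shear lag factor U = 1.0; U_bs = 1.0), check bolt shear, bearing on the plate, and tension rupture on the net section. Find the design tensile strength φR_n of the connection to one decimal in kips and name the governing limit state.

97.4 kips (bolt shear governs)

Bolt shear: A_b = π(0.875)²/4 = 0.60132 in². φR_n = 0.75 × 54 × 0.60132 × 4 × 1 = 97.4 kips.
Bearing (0.5 in plate, F_u = 70 ksi): end bolts L_c = 1.9375 − 0.9375/2 = 1.46875, R_n = min(1.2×1.46875×0.5×70, 2.4×0.875×0.5×70) = 61.688 kips/bolt; interior L_c = 2.75 − 0.9375 = 1.8125, R_n = 73.5 kips/bolt. φR_n = 0.75 × (2×61.688 + 2×73.5) = 202.8 kips.
Tension rupture (net): A_n = (9.1875 − 2×1)×0.5 = 3.5938 in² (U = 1.0, A_e = A_n). φR_n = 0.75 × 70 × 3.5938 = 188.7 kips.
Governing: min(97.4, 202.8, 188.7) = 97.4 kips → bolt shear.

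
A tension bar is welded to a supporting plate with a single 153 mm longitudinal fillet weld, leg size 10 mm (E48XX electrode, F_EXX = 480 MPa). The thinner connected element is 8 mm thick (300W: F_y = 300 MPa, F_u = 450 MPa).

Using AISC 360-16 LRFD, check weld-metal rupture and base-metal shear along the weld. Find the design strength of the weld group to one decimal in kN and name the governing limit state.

220.3 kN (base-metal shear governs)

Weld metal: throat = 0.707×10 = 7.07 mm, L = 153 mm. φR_n = 0.75 × 0.6 × 480 × 7.07 × 153 = 233.6 kN.
Base metal shear (8 mm plate): yield φR_n = 1.0×0.6×300×8×153 = 220.3 kN; rupture φR_n = 0.75×0.6×450×8×153 = 247.9 kN; take 220.3 kN (yield).
Governing: min(233.6, 220.3) = 220.3 kN → base-metal shear.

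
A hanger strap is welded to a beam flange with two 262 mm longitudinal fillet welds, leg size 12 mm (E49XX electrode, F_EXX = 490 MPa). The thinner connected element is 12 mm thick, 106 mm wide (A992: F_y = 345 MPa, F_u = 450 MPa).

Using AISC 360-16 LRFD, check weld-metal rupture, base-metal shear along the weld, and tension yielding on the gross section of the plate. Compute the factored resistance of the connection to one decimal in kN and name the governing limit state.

395.0 kN (gross-section yield governs)

Weld metal: throat = 0.707×12 = 8.484 mm, L = 2×262 = 524 mm. φR_n = 0.75 × 0.6 × 490 × 8.484 × 524 = 980.3 kN.
Base metal shear (12 mm plate): yield φR_n = 1.0×0.6×345×12×524 = 1301.6 kN; rupture φR_n = 0.75×0.6×450×12×524 = 1273.3 kN; take 1273.3 kN (rupture).
Tension yield (gross): A_g = 106×12 = 1272 mm². φR_n = 0.90 × 345 × 1272 = 395.0 kN.
Governing: min(980.3, 1273.3, 395.0) = 395.0 kN → gross-section yield.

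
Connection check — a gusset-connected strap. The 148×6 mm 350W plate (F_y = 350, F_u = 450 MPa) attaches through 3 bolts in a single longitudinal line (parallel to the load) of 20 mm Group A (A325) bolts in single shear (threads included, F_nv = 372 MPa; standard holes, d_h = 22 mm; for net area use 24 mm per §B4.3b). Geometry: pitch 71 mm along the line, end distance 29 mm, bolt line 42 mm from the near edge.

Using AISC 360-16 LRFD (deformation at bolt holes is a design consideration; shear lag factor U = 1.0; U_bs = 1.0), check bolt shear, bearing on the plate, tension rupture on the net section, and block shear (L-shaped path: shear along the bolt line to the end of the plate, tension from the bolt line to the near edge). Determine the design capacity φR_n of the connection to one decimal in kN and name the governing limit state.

Bolt shear: A_b = π(20)²/4 = 314.16 mm². φR_n = 0.75 × 372 × 314.16 × 3 × 1 = 263.0 kN.
Bearing (6 mm plate, F_u = 450 MPa): end bolts L_c = 29 − 22/2 = 18, R_n = min(1.2×18×6×450, 2.4×20×6×450) = 58.32 kN/bolt; interior L_c = 71 − 22 = 49, R_n = 129.6 kN/bolt. φR_n = 0.75 × (1×58.32 + 2×129.6) = 238.1 kN.
Tension rupture (net): A_n = (148 − 1×24)×6 = 744 mm² (U = 1.0, A_e = A_n). φR_n = 0.75 × 450 × 744 = 251.1 kN.
Block shear: shear path 1×[29+2×71] = 1×171 mm, A_gv = 1026, A_nv = 1×(171 − 2.5×24)×6 = 666 mm²; tension to near edge: (42 − 0.5×24)×6 = 180 mm². R_n = min(0.6×450×666, 0.6×350×1026) + 1.0×450×180 = min(179.82, 215.46) + 81 = 260.82 kN. φR_n = 0.75 × 260.82 = 195.6 kN.
Governing: min(263.0, 238.1, 251.1, 195.6) = 195.6 kN → block shear.

195.6 kN (block shear governs)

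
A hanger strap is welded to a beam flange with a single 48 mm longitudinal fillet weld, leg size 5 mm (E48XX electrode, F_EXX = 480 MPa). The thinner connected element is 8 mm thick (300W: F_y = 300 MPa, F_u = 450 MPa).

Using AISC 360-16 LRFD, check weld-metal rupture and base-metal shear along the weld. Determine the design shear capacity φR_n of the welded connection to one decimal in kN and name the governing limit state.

Weld metal: throat = 0.707×5 = 3.535 mm, L = 48 mm. φR_n = 0.75 × 0.6 × 480 × 3.535 × 48 = 36.7 kN.
Base metal shear (8 mm plate): yield φR_n = 1.0×0.6×300×8×48 = 69.1 kN; rupture φR_n = 0.75×0.6×450×8×48 = 77.8 kN; take 69.1 kN (yield).
Governing: min(36.7, 69.1) = 36.7 kN → weld metal.

36.7 kN (weld metal governs)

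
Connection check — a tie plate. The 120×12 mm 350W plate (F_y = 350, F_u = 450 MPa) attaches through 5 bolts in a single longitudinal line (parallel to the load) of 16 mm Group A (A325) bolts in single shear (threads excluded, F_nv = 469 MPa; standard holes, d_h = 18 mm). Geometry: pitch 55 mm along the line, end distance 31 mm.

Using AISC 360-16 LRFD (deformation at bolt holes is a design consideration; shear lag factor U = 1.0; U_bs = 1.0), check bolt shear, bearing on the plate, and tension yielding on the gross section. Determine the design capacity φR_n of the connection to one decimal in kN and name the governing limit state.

Bolt shear: A_b = π(16)²/4 = 201.06 mm². φR_n = 0.75 × 469 × 201.06 × 5 × 1 = 353.6 kN.
Bearing (12 mm plate, F_u = 450 MPa): end bolts L_c = 31 − 18/2 = 22, R_n = min(1.2×22×12×450, 2.4×16×12×450) = 142.56 kN/bolt; interior L_c = 55 − 18 = 37, R_n = 207.36 kN/bolt. φR_n = 0.75 × (1×142.56 + 4×207.36) = 729.0 kN.
Tension yield (gross): A_g = 120×12 = 1440 mm². φR_n = 0.90 × 350 × 1440 = 453.6 kN.
Governing: min(353.6, 729.0, 453.6) = 353.6 kN → bolt shear.

353.6 kN (bolt shear governs)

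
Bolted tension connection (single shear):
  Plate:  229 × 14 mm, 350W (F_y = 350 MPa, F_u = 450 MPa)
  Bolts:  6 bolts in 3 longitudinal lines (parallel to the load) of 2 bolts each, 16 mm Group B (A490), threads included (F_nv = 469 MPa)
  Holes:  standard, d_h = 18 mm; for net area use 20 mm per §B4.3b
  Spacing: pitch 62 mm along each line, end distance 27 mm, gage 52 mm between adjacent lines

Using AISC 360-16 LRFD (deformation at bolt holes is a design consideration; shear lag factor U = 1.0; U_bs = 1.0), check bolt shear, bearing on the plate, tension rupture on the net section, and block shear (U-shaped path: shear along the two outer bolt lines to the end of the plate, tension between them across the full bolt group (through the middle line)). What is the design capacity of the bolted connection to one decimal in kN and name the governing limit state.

424.3 kN (bolt shear governs)

Bolt shear: A_b = π(16)²/4 = 201.06 mm². φR_n = 0.75 × 469 × 201.06 × 6 × 1 = 424.3 kN.
Bearing (14 mm plate, F_u = 450 MPa): end bolts L_c = 27 − 18/2 = 18, R_n = min(1.2×18×14×450, 2.4×16×14×450) = 136.08 kN/bolt; interior L_c = 62 − 18 = 44, R_n = 241.92 kN/bolt. φR_n = 0.75 × (3×136.08 + 3×241.92) = 850.5 kN.
Tension rupture (net): A_n = (229 − 3×20)×14 = 2366 mm² (U = 1.0, A_e = A_n). φR_n = 0.75 × 450 × 2366 = 798.5 kN.
Block shear: shear path 2×[27+1×62] = 2×89 mm, A_gv = 2492, A_nv = 2×(89 − 1.5×20)×14 = 1652 mm²; tension across gage: (104 − 2×20)×14 = 896 mm². R_n = min(0.6×450×1652, 0.6×350×2492) + 1.0×450×896 = min(446.04, 523.32) + 403.2 = 849.24 kN. φR_n = 0.75 × 849.24 = 636.9 kN.
Governing: min(424.3, 850.5, 798.5, 636.9) = 424.3 kN → bolt shear.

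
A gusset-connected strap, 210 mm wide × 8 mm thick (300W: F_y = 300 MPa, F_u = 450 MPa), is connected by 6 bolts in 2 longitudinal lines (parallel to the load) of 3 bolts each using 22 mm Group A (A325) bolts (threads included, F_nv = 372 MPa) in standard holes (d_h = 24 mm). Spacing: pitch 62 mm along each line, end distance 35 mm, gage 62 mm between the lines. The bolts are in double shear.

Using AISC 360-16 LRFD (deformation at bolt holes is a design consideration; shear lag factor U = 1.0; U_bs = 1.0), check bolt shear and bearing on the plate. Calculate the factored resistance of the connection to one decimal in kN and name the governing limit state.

641.5 kN (bearing governs)

Bolt shear: A_b = π(22)²/4 = 380.13 mm². φR_n = 0.75 × 372 × 380.13 × 6 × 2 = 1272.7 kN.
Bearing (8 mm plate, F_u = 450 MPa): end bolts L_c = 35 − 24/2 = 23, R_n = min(1.2×23×8×450, 2.4×22×8×450) = 99.36 kN/bolt; interior L_c = 62 − 24 = 38, R_n = 164.16 kN/bolt. φR_n = 0.75 × (2×99.36 + 4×164.16) = 641.5 kN.
Governing: min(1272.7, 641.5) = 641.5 kN → bearing.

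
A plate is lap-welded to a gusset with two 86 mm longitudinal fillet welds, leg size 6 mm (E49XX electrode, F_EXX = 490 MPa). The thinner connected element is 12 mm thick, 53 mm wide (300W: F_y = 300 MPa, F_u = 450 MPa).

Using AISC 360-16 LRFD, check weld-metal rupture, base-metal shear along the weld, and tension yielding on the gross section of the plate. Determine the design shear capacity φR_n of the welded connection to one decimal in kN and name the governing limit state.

160.9 kN (weld metal governs)

Weld metal: throat = 0.707×6 = 4.242 mm, L = 2×86 = 172 mm. φR_n = 0.75 × 0.6 × 490 × 4.242 × 172 = 160.9 kN.
Base metal shear (12 mm plate): yield φR_n = 1.0×0.6×300×12×172 = 371.5 kN; rupture φR_n = 0.75×0.6×450×12×172 = 418.0 kN; take 371.5 kN (yield).
Tension yield (gross): A_g = 53×12 = 636 mm². φR_n = 0.90 × 300 × 636 = 171.7 kN.
Governing: min(160.9, 371.5, 171.7) = 160.9 kN → weld metal.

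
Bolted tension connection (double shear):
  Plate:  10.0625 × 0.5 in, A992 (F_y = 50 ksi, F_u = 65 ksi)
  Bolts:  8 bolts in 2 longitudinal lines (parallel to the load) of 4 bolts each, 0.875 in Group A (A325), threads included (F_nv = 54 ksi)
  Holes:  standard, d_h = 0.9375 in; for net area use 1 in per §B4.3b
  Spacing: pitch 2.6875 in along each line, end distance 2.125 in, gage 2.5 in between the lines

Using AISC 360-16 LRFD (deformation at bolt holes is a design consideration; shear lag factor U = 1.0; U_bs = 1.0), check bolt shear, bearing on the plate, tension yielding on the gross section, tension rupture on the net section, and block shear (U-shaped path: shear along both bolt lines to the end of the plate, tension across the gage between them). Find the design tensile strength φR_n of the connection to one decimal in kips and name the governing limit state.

Bolt shear: A_b = π(0.875)²/4 = 0.60132 in². φR_n = 0.75 × 54 × 0.60132 × 8 × 2 = 389.7 kips.
Bearing (0.5 in plate, F_u = 65 ksi): end bolts L_c = 2.125 − 0.9375/2 = 1.65625, R_n = min(1.2×1.65625×0.5×65, 2.4×0.875×0.5×65) = 64.594 kips/bolt; interior L_c = 2.6875 − 0.9375 = 1.75, R_n = 68.25 kips/bolt. φR_n = 0.75 × (2×64.594 + 6×68.25) = 404.0 kips.
Tension yield (gross): A_g = 10.0625×0.5 = 5.0313 in². φR_n = 0.90 × 50 × 5.0313 = 226.4 kips.
Tension rupture (net): A_n = (10.0625 − 2×1)×0.5 = 4.0313 in² (U = 1.0, A_e = A_n). φR_n = 0.75 × 65 × 4.0313 = 196.5 kips.
Block shear: shear path 2×[2.125+3×2.6875] = 2×10.1875 in, A_gv = 10.188, A_nv = 2×(10.1875 − 3.5×1)×0.5 = 6.6875 in²; tension across gage: (2.5 − 1×1)×0.5 = 0.75 in². R_n = min(0.6×65×6.6875, 0.6×50×10.188) + 1.0×65×0.75 = min(260.81, 305.64) + 48.75 = 309.56 kips. φR_n = 0.75 × 309.56 = 232.2 kips.
Governing: min(389.7, 404.0, 226.4, 196.5, 232.2) = 196.5 kips → net-section rupture.

196.5 kips (net-section rupture governs)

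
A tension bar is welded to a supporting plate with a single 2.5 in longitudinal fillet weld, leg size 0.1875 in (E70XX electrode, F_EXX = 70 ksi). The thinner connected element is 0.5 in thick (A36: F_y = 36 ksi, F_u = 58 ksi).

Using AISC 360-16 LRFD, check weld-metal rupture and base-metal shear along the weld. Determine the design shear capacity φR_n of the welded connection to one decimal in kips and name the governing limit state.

10.4 kips (weld metal governs)

Weld metal: throat = 0.707×0.1875 = 0.13256 in, L = 2.5 in. φR_n = 0.75 × 0.6 × 70 × 0.13256 × 2.5 = 10.4 kips.
Base metal shear (0.5 in plate): yield φR_n = 1.0×0.6×36×0.5×2.5 = 27.0 kips; rupture φR_n = 0.75×0.6×58×0.5×2.5 = 32.6 kips; take 27.0 kips (yield).
Governing: min(10.4, 27.0) = 10.4 kips → weld metal.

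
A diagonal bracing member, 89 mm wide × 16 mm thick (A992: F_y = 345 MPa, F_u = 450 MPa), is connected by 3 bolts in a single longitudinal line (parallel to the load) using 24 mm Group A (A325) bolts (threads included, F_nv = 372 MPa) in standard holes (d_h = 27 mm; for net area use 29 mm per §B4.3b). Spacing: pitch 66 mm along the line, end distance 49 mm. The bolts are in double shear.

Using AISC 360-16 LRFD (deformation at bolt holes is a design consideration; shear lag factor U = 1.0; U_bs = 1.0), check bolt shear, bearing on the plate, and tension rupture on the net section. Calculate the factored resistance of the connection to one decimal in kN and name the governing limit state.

Bolt shear: A_b = π(24)²/4 = 452.39 mm². φR_n = 0.75 × 372 × 452.39 × 3 × 2 = 757.3 kN.
Bearing (16 mm plate, F_u = 450 MPa): end bolts L_c = 49 − 27/2 = 35.5, R_n = min(1.2×35.5×16×450, 2.4×24×16×450) = 306.72 kN/bolt; interior L_c = 66 − 27 = 39, R_n = 336.96 kN/bolt. φR_n = 0.75 × (1×306.72 + 2×336.96) = 735.5 kN.
Tension rupture (net): A_n = (89 − 1×29)×16 = 960 mm² (U = 1.0, A_e = A_n). φR_n = 0.75 × 450 × 960 = 324.0 kN.
Governing: min(757.3, 735.5, 324.0) = 324.0 kN → net-section rupture.

324.0 kN (net-section rupture governs)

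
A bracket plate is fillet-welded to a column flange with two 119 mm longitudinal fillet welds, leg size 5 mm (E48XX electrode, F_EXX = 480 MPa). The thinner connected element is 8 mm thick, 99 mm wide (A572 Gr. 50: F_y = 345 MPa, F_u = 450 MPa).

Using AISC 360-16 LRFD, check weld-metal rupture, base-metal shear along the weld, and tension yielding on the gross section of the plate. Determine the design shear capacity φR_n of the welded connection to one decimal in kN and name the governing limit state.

Weld metal: throat = 0.707×5 = 3.535 mm, L = 2×119 = 238 mm. φR_n = 0.75 × 0.6 × 480 × 3.535 × 238 = 181.7 kN.
Base metal shear (8 mm plate): yield φR_n = 1.0×0.6×345×8×238 = 394.1 kN; rupture φR_n = 0.75×0.6×450×8×238 = 385.6 kN; take 385.6 kN (rupture).
Tension yield (gross): A_g = 99×8 = 792 mm². φR_n = 0.90 × 345 × 792 = 245.9 kN.
Governing: min(181.7, 385.6, 245.9) = 181.7 kN → weld metal.

181.7 kN (weld metal governs)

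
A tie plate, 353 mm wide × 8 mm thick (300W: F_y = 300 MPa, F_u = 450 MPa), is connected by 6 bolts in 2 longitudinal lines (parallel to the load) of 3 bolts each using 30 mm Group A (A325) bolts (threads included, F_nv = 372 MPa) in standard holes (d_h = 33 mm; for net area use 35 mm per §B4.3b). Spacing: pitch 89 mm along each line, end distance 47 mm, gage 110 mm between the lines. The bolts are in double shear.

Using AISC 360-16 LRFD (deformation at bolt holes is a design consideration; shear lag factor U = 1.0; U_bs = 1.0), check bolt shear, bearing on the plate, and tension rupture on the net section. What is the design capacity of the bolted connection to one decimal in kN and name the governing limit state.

764.1 kN (net-section rupture governs)

Bolt shear: A_b = π(30)²/4 = 706.86 mm². φR_n = 0.75 × 372 × 706.86 × 6 × 2 = 2366.6 kN.
Bearing (8 mm plate, F_u = 450 MPa): end bolts L_c = 47 − 33/2 = 30.5, R_n = min(1.2×30.5×8×450, 2.4×30×8×450) = 131.76 kN/bolt; interior L_c = 89 − 33 = 56, R_n = 241.92 kN/bolt. φR_n = 0.75 × (2×131.76 + 4×241.92) = 923.4 kN.
Tension rupture (net): A_n = (353 − 2×35)×8 = 2264 mm² (U = 1.0, A_e = A_n). φR_n = 0.75 × 450 × 2264 = 764.1 kN.
Governing: min(2366.6, 923.4, 764.1) = 764.1 kN → net-section rupture.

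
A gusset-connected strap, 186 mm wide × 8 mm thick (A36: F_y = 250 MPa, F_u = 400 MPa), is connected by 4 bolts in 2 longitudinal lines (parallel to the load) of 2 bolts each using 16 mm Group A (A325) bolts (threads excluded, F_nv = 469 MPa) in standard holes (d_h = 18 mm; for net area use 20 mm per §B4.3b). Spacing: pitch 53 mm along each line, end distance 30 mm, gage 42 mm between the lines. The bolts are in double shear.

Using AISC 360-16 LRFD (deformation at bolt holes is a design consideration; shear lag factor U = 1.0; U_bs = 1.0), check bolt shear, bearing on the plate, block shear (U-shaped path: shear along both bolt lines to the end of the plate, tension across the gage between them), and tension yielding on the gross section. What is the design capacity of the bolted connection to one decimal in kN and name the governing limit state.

Bolt shear: A_b = π(16)²/4 = 201.06 mm². φR_n = 0.75 × 469 × 201.06 × 4 × 2 = 565.8 kN.
Bearing (8 mm plate, F_u = 400 MPa): end bolts L_c = 30 − 18/2 = 21, R_n = min(1.2×21×8×400, 2.4×16×8×400) = 80.64 kN/bolt; interior L_c = 53 − 18 = 35, R_n = 122.88 kN/bolt. φR_n = 0.75 × (2×80.64 + 2×122.88) = 305.3 kN.
Block shear: shear path 2×[30+1×53] = 2×83 mm, A_gv = 1328, A_nv = 2×(83 − 1.5×20)×8 = 848 mm²; tension across gage: (42 − 1×20)×8 = 176 mm². R_n = min(0.6×400×848, 0.6×250×1328) + 1.0×400×176 = min(203.52, 199.2) + 70.4 = 269.6 kN. φR_n = 0.75 × 269.6 = 202.2 kN.
Tension yield (gross): A_g = 186×8 = 1488 mm². φR_n = 0.90 × 250 × 1488 = 334.8 kN.
Governing: min(565.8, 305.3, 202.2, 334.8) = 202.2 kN → block shear.

202.2 kN (block shear governs)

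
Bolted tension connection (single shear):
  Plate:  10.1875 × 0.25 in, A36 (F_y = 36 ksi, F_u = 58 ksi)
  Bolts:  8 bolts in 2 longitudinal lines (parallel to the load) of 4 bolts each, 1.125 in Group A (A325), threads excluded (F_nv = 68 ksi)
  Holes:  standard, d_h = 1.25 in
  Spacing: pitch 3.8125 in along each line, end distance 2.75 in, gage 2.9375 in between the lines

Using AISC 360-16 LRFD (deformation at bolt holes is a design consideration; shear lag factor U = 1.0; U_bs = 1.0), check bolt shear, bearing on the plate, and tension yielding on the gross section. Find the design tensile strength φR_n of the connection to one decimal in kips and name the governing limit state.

Bolt shear: A_b = π(1.125)²/4 = 0.99402 in². φR_n = 0.75 × 68 × 0.99402 × 8 × 1 = 405.6 kips.
Bearing (0.25 in plate, F_u = 58 ksi): end bolts L_c = 2.75 − 1.25/2 = 2.125, R_n = min(1.2×2.125×0.25×58, 2.4×1.125×0.25×58) = 36.975 kips/bolt; interior L_c = 3.8125 − 1.25 = 2.5625, R_n = 39.15 kips/bolt. φR_n = 0.75 × (2×36.975 + 6×39.15) = 231.6 kips.
Tension yield (gross): A_g = 10.1875×0.25 = 2.5469 in². φR_n = 0.90 × 36 × 2.5469 = 82.5 kips.
Governing: min(405.6, 231.6, 82.5) = 82.5 kips → gross-section yield.

82.5 kips (gross-section yield governs)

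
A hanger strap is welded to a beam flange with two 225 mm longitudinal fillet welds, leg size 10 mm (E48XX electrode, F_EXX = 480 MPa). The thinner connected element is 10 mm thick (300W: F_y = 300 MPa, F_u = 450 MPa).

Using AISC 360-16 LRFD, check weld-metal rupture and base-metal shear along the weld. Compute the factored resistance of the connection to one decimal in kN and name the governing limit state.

687.2 kN (weld metal governs)

Weld metal: throat = 0.707×10 = 7.07 mm, L = 2×225 = 450 mm. φR_n = 0.75 × 0.6 × 480 × 7.07 × 450 = 687.2 kN.
Base metal shear (10 mm plate): yield φR_n = 1.0×0.6×300×10×450 = 810.0 kN; rupture φR_n = 0.75×0.6×450×10×450 = 911.3 kN; take 810.0 kN (yield).
Governing: min(687.2, 810.0) = 687.2 kN → weld metal.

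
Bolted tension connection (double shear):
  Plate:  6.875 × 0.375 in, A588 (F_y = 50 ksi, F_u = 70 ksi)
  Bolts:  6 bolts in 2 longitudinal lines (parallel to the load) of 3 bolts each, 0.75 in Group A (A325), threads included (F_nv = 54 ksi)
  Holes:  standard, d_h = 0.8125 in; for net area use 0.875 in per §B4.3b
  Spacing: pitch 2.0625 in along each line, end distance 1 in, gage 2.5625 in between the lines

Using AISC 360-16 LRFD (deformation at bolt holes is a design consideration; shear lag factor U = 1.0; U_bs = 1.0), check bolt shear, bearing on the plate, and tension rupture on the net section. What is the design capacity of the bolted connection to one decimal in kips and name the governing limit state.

Bolt shear: A_b = π(0.75)²/4 = 0.44179 in². φR_n = 0.75 × 54 × 0.44179 × 6 × 2 = 214.7 kips.
Bearing (0.375 in plate, F_u = 70 ksi): end bolts L_c = 1 − 0.8125/2 = 0.59375, R_n = min(1.2×0.59375×0.375×70, 2.4×0.75×0.375×70) = 18.703 kips/bolt; interior L_c = 2.0625 − 0.8125 = 1.25, R_n = 39.375 kips/bolt. φR_n = 0.75 × (2×18.703 + 4×39.375) = 146.2 kips.
Tension rupture (net): A_n = (6.875 − 2×0.875)×0.375 = 1.9219 in² (U = 1.0, A_e = A_n). φR_n = 0.75 × 70 × 1.9219 = 100.9 kips.
Governing: min(214.7, 146.2, 100.9) = 100.9 kips → net-section rupture.

100.9 kips (net-section rupture governs)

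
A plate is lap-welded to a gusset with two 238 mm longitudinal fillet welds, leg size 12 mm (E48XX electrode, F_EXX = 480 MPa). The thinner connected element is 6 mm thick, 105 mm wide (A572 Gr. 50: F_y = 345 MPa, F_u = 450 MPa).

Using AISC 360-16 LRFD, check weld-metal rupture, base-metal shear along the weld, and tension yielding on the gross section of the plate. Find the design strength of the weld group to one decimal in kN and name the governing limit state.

Weld metal: throat = 0.707×12 = 8.484 mm, L = 2×238 = 476 mm. φR_n = 0.75 × 0.6 × 480 × 8.484 × 476 = 872.3 kN.
Base metal shear (6 mm plate): yield φR_n = 1.0×0.6×345×6×476 = 591.2 kN; rupture φR_n = 0.75×0.6×450×6×476 = 578.3 kN; take 578.3 kN (rupture).
Tension yield (gross): A_g = 105×6 = 630 mm². φR_n = 0.90 × 345 × 630 = 195.6 kN.
Governing: min(872.3, 578.3, 195.6) = 195.6 kN → gross-section yield.

195.6 kN (gross-section yield governs)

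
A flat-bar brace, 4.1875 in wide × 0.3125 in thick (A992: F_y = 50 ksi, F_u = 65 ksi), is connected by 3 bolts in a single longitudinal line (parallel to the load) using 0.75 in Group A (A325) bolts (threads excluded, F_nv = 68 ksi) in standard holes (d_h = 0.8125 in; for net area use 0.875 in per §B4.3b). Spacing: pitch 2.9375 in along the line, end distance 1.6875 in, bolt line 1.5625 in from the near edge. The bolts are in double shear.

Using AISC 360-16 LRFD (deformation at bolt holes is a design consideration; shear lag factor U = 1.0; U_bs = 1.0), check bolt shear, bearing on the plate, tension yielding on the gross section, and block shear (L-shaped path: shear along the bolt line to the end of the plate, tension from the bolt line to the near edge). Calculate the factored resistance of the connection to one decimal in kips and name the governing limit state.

58.9 kips (gross-section yield governs)

Bolt shear: A_b = π(0.75)²/4 = 0.44179 in². φR_n = 0.75 × 68 × 0.44179 × 3 × 2 = 135.2 kips.
Bearing (0.3125 in plate, F_u = 65 ksi): end bolts L_c = 1.6875 − 0.8125/2 = 1.28125, R_n = min(1.2×1.28125×0.3125×65, 2.4×0.75×0.3125×65) = 31.23 kips/bolt; interior L_c = 2.9375 − 0.8125 = 2.125, R_n = 36.563 kips/bolt. φR_n = 0.75 × (1×31.23 + 2×36.563) = 78.3 kips.
Tension yield (gross): A_g = 4.1875×0.3125 = 1.3086 in². φR_n = 0.90 × 50 × 1.3086 = 58.9 kips.
Block shear: shear path 1×[1.6875+2×2.9375] = 1×7.5625 in, A_gv = 2.3633, A_nv = 1×(7.5625 − 2.5×0.875)×0.3125 = 1.6797 in²; tension to near edge: (1.5625 − 0.5×0.875)×0.3125 = 0.35156 in². R_n = min(0.6×65×1.6797, 0.6×50×2.3633) + 1.0×65×0.35156 = min(65.508, 70.899) + 22.851 = 88.359 kips. φR_n = 0.75 × 88.359 = 66.3 kips.
Governing: min(135.2, 78.3, 58.9, 66.3) = 58.9 kips → gross-section yield.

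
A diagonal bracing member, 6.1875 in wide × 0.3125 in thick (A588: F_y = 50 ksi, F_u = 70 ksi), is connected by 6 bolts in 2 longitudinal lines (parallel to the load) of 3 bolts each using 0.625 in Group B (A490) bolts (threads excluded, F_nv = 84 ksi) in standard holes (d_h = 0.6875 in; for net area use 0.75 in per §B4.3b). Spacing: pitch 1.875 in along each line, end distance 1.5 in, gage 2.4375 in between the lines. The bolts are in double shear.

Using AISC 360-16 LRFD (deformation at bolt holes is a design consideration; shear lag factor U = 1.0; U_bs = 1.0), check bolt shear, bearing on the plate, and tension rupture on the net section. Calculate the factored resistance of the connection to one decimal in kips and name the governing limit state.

76.9 kips (net-section rupture governs)

Bolt shear: A_b = π(0.625)²/4 = 0.3068 in². φR_n = 0.75 × 84 × 0.3068 × 6 × 2 = 231.9 kips.
Bearing (0.3125 in plate, F_u = 70 ksi): end bolts L_c = 1.5 − 0.6875/2 = 1.15625, R_n = min(1.2×1.15625×0.3125×70, 2.4×0.625×0.3125×70) = 30.352 kips/bolt; interior L_c = 1.875 − 0.6875 = 1.1875, R_n = 31.172 kips/bolt. φR_n = 0.75 × (2×30.352 + 4×31.172) = 139.0 kips.
Tension rupture (net): A_n = (6.1875 − 2×0.75)×0.3125 = 1.4648 in² (U = 1.0, A_e = A_n). φR_n = 0.75 × 70 × 1.4648 = 76.9 kips.
Governing: min(231.9, 139.0, 76.9) = 76.9 kips → net-section rupture.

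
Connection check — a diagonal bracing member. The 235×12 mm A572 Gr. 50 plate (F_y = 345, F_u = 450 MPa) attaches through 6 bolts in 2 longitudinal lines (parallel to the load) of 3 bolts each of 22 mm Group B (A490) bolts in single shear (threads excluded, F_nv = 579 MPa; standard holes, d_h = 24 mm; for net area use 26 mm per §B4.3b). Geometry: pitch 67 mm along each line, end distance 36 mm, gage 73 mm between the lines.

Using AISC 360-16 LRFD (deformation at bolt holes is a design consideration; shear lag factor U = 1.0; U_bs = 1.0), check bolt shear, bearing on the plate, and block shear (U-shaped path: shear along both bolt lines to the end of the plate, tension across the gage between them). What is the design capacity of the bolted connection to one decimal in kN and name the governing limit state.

700.7 kN (block shear governs)

Bolt shear: A_b = π(22)²/4 = 380.13 mm². φR_n = 0.75 × 579 × 380.13 × 6 × 1 = 990.4 kN.
Bearing (12 mm plate, F_u = 450 MPa): end bolts L_c = 36 − 24/2 = 24, R_n = min(1.2×24×12×450, 2.4×22×12×450) = 155.52 kN/bolt; interior L_c = 67 − 24 = 43, R_n = 278.64 kN/bolt. φR_n = 0.75 × (2×155.52 + 4×278.64) = 1069.2 kN.
Block shear: shear path 2×[36+2×67] = 2×170 mm, A_gv = 4080, A_nv = 2×(170 − 2.5×26)×12 = 2520 mm²; tension across gage: (73 − 1×26)×12 = 564 mm². R_n = min(0.6×450×2520, 0.6×345×4080) + 1.0×450×564 = min(680.4, 844.56) + 253.8 = 934.2 kN. φR_n = 0.75 × 934.2 = 700.7 kN.
Governing: min(990.4, 1069.2, 700.7) = 700.7 kN → block shear.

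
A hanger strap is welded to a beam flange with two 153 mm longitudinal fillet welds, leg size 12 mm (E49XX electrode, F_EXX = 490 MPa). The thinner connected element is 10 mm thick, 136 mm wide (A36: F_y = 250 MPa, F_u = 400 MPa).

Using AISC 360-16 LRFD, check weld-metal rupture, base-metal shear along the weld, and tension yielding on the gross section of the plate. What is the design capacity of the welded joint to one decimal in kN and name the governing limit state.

306.0 kN (gross-section yield governs)

Weld metal: throat = 0.707×12 = 8.484 mm, L = 2×153 = 306 mm. φR_n = 0.75 × 0.6 × 490 × 8.484 × 306 = 572.4 kN.
Base metal shear (10 mm plate): yield φR_n = 1.0×0.6×250×10×306 = 459.0 kN; rupture φR_n = 0.75×0.6×400×10×306 = 550.8 kN; take 459.0 kN (yield).
Tension yield (gross): A_g = 136×10 = 1360 mm². φR_n = 0.90 × 250 × 1360 = 306.0 kN.
Governing: min(572.4, 459.0, 306.0) = 306.0 kN → gross-section yield.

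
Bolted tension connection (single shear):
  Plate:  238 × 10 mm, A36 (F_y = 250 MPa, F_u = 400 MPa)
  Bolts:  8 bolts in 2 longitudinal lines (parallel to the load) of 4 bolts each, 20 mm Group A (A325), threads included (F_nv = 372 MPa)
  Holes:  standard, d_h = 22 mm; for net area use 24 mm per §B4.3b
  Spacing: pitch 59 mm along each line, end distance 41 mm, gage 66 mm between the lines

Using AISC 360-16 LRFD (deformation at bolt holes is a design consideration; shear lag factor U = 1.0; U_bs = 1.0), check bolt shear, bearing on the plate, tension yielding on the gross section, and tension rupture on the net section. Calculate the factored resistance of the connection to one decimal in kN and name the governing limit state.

535.5 kN (gross-section yield governs)

Bolt shear: A_b = π(20)²/4 = 314.16 mm². φR_n = 0.75 × 372 × 314.16 × 8 × 1 = 701.2 kN.
Bearing (10 mm plate, F_u = 400 MPa): end bolts L_c = 41 − 22/2 = 30, R_n = min(1.2×30×10×400, 2.4×20×10×400) = 144 kN/bolt; interior L_c = 59 − 22 = 37, R_n = 177.6 kN/bolt. φR_n = 0.75 × (2×144 + 6×177.6) = 1015.2 kN.
Tension yield (gross): A_g = 238×10 = 2380 mm². φR_n = 0.90 × 250 × 2380 = 535.5 kN.
Tension rupture (net): A_n = (238 − 2×24)×10 = 1900 mm² (U = 1.0, A_e = A_n). φR_n = 0.75 × 400 × 1900 = 570.0 kN.
Governing: min(701.2, 1015.2, 535.5, 570.0) = 535.5 kN → gross-section yield.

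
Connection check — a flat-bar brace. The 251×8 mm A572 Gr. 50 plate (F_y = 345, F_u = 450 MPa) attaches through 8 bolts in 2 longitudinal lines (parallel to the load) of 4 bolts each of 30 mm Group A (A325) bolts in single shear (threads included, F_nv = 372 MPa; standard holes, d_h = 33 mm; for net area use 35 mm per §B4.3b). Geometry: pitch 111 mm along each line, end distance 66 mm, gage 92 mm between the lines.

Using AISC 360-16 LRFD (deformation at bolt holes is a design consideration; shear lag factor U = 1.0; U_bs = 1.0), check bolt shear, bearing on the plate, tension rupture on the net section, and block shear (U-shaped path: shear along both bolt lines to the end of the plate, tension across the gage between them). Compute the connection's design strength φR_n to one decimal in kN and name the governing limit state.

488.7 kN (net-section rupture governs)

Bolt shear: A_b = π(30)²/4 = 706.86 mm². φR_n = 0.75 × 372 × 706.86 × 8 × 1 = 1577.7 kN.
Bearing (8 mm plate, F_u = 450 MPa): end bolts L_c = 66 − 33/2 = 49.5, R_n = min(1.2×49.5×8×450, 2.4×30×8×450) = 213.84 kN/bolt; interior L_c = 111 − 33 = 78, R_n = 259.2 kN/bolt. φR_n = 0.75 × (2×213.84 + 6×259.2) = 1487.2 kN.
Tension rupture (net): A_n = (251 − 2×35)×8 = 1448 mm² (U = 1.0, A_e = A_n). φR_n = 0.75 × 450 × 1448 = 488.7 kN.
Block shear: shear path 2×[66+3×111] = 2×399 mm, A_gv = 6384, A_nv = 2×(399 − 3.5×35)×8 = 4424 mm²; tension across gage: (92 − 1×35)×8 = 456 mm². R_n = min(0.6×450×4424, 0.6×345×6384) + 1.0×450×456 = min(1194.5, 1321.5) + 205.2 = 1399.7 kN. φR_n = 0.75 × 1399.7 = 1049.8 kN.
Governing: min(1577.7, 1487.2, 488.7, 1049.8) = 488.7 kN → net-section rupture.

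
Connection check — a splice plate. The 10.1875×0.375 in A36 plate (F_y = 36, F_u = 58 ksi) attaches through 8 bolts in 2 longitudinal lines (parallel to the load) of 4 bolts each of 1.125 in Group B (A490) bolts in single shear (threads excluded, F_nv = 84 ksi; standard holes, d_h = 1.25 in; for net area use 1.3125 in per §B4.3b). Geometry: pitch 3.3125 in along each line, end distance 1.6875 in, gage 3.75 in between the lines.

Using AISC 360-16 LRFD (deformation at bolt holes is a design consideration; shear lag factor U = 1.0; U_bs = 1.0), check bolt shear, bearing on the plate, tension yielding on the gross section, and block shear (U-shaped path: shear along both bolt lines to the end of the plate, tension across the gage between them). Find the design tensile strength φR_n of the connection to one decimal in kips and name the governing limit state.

Bolt shear: A_b = π(1.125)²/4 = 0.99402 in². φR_n = 0.75 × 84 × 0.99402 × 8 × 1 = 501.0 kips.
Bearing (0.375 in plate, F_u = 58 ksi): end bolts L_c = 1.6875 − 1.25/2 = 1.0625, R_n = min(1.2×1.0625×0.375×58, 2.4×1.125×0.375×58) = 27.731 kips/bolt; interior L_c = 3.3125 − 1.25 = 2.0625, R_n = 53.831 kips/bolt. φR_n = 0.75 × (2×27.731 + 6×53.831) = 283.8 kips.
Tension yield (gross): A_g = 10.1875×0.375 = 3.8203 in². φR_n = 0.90 × 36 × 3.8203 = 123.8 kips.
Block shear: shear path 2×[1.6875+3×3.3125] = 2×11.625 in, A_gv = 8.7188, A_nv = 2×(11.625 − 3.5×1.3125)×0.375 = 5.2734 in²; tension across gage: (3.75 − 1×1.3125)×0.375 = 0.91406 in². R_n = min(0.6×58×5.2734, 0.6×36×8.7188) + 1.0×58×0.91406 = min(183.51, 188.33) + 53.015 = 236.53 kips. φR_n = 0.75 × 236.53 = 177.4 kips.
Governing: min(501.0, 283.8, 123.8, 177.4) = 123.8 kips → gross-section yield.

123.8 kips (gross-section yield governs)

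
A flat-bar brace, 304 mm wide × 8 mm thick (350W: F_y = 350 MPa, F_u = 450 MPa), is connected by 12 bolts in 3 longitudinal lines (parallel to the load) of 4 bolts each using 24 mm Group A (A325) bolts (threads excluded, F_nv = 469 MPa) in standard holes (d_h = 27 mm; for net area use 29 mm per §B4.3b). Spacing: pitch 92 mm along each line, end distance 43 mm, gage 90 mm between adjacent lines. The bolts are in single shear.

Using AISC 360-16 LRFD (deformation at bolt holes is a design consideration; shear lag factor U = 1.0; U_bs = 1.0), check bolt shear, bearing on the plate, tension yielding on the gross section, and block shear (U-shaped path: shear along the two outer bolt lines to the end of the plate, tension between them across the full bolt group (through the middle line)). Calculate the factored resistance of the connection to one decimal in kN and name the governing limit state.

Bolt shear: A_b = π(24)²/4 = 452.39 mm². φR_n = 0.75 × 469 × 452.39 × 12 × 1 = 1909.5 kN.
Bearing (8 mm plate, F_u = 450 MPa): end bolts L_c = 43 − 27/2 = 29.5, R_n = min(1.2×29.5×8×450, 2.4×24×8×450) = 127.44 kN/bolt; interior L_c = 92 − 27 = 65, R_n = 207.36 kN/bolt. φR_n = 0.75 × (3×127.44 + 9×207.36) = 1686.4 kN.
Tension yield (gross): A_g = 304×8 = 2432 mm². φR_n = 0.90 × 350 × 2432 = 766.1 kN.
Block shear: shear path 2×[43+3×92] = 2×319 mm, A_gv = 5104, A_nv = 2×(319 − 3.5×29)×8 = 3480 mm²; tension across gage: (180 − 2×29)×8 = 976 mm². R_n = min(0.6×450×3480, 0.6×350×5104) + 1.0×450×976 = min(939.6, 1071.8) + 439.2 = 1378.8 kN. φR_n = 0.75 × 1378.8 = 1034.1 kN.
Governing: min(1909.5, 1686.4, 766.1, 1034.1) = 766.1 kN → gross-section yield.

766.1 kN (gross-section yield governs)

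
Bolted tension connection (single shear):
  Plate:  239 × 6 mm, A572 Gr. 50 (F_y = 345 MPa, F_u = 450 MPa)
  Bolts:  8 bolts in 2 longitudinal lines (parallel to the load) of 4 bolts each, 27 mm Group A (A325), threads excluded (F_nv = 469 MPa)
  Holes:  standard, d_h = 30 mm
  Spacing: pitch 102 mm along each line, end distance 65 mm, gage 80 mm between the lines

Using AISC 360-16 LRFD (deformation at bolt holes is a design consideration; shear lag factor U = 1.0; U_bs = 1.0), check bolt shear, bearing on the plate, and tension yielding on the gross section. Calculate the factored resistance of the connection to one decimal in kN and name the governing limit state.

445.3 kN (gross-section yield governs)

Bolt shear: A_b = π(27)²/4 = 572.56 mm². φR_n = 0.75 × 469 × 572.56 × 8 × 1 = 1611.2 kN.
Bearing (6 mm plate, F_u = 450 MPa): end bolts L_c = 65 − 30/2 = 50, R_n = min(1.2×50×6×450, 2.4×27×6×450) = 162 kN/bolt; interior L_c = 102 − 30 = 72, R_n = 174.96 kN/bolt. φR_n = 0.75 × (2×162 + 6×174.96) = 1030.3 kN.
Tension yield (gross): A_g = 239×6 = 1434 mm². φR_n = 0.90 × 345 × 1434 = 445.3 kN.
Governing: min(1611.2, 1030.3, 445.3) = 445.3 kN → gross-section yield.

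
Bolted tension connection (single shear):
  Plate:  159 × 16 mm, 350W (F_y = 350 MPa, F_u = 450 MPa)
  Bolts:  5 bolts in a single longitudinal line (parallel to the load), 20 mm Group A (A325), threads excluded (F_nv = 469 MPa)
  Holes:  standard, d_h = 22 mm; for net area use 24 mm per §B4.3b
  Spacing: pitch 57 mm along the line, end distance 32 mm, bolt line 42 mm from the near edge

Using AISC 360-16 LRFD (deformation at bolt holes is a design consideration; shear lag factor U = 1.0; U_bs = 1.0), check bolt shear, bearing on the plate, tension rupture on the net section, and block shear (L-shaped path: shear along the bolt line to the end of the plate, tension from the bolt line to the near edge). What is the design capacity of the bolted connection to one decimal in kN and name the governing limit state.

552.5 kN (bolt shear governs)

Bolt shear: A_b = π(20)²/4 = 314.16 mm². φR_n = 0.75 × 469 × 314.16 × 5 × 1 = 552.5 kN.
Bearing (16 mm plate, F_u = 450 MPa): end bolts L_c = 32 − 22/2 = 21, R_n = min(1.2×21×16×450, 2.4×20×16×450) = 181.44 kN/bolt; interior L_c = 57 − 22 = 35, R_n = 302.4 kN/bolt. φR_n = 0.75 × (1×181.44 + 4×302.4) = 1043.3 kN.
Tension rupture (net): A_n = (159 − 1×24)×16 = 2160 mm² (U = 1.0, A_e = A_n). φR_n = 0.75 × 450 × 2160 = 729.0 kN.
Block shear: shear path 1×[32+4×57] = 1×260 mm, A_gv = 4160, A_nv = 1×(260 − 4.5×24)×16 = 2432 mm²; tension to near edge: (42 − 0.5×24)×16 = 480 mm². R_n = min(0.6×450×2432, 0.6×350×4160) + 1.0×450×480 = min(656.64, 873.6) + 216 = 872.64 kN. φR_n = 0.75 × 872.64 = 654.5 kN.
Governing: min(552.5, 1043.3, 729.0, 654.5) = 552.5 kN → bolt shear.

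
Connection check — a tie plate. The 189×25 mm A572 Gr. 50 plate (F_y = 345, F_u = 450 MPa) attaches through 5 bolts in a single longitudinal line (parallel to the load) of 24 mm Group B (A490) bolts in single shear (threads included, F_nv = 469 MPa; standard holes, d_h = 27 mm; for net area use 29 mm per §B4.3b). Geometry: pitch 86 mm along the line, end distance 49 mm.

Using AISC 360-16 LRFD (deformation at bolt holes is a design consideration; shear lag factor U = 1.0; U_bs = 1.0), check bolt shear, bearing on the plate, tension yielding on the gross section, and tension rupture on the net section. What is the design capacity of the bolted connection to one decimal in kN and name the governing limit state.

Bolt shear: A_b = π(24)²/4 = 452.39 mm². φR_n = 0.75 × 469 × 452.39 × 5 × 1 = 795.6 kN.
Bearing (25 mm plate, F_u = 450 MPa): end bolts L_c = 49 − 27/2 = 35.5, R_n = min(1.2×35.5×25×450, 2.4×24×25×450) = 479.25 kN/bolt; interior L_c = 86 − 27 = 59, R_n = 648 kN/bolt. φR_n = 0.75 × (1×479.25 + 4×648) = 2303.4 kN.
Tension yield (gross): A_g = 189×25 = 4725 mm². φR_n = 0.90 × 345 × 4725 = 1467.1 kN.
Tension rupture (net): A_n = (189 − 1×29)×25 = 4000 mm² (U = 1.0, A_e = A_n). φR_n = 0.75 × 450 × 4000 = 1350.0 kN.
Governing: min(795.6, 2303.4, 1467.1, 1350.0) = 795.6 kN → bolt shear.

795.6 kN (bolt shear governs)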